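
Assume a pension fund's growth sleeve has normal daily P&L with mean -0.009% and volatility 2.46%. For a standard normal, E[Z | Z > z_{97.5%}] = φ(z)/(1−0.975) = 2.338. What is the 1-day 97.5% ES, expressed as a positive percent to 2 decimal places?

ES = −(-0.009%) + 2.46% × 2.338 = 5.760%.

5.76%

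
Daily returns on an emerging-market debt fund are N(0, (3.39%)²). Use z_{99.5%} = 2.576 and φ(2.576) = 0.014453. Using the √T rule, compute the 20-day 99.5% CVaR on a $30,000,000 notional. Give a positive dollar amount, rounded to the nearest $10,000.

σ_{20d} = 3.39% × √20 = 15.161%.
ES multiplier = φ(z)/(1−α) = 0.014453/0.005 = 2.891.
ES = 15.161% × 2.891 = 43.830%; on $30,000,000: $13,149,000.

$13,150,000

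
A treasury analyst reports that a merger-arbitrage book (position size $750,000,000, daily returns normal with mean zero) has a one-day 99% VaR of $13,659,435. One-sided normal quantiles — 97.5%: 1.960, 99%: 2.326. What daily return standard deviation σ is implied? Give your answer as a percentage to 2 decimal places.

VaR as a fraction: $13,659,435 / $750,000,000 = 1.821%.
σ = VaR / z = 1.821% / 2.326 = 0.783%.

0.78%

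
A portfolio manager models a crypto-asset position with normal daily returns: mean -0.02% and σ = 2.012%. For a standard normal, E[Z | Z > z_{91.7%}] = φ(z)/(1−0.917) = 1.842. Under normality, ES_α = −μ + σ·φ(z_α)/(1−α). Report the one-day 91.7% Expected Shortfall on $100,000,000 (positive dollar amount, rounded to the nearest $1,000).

ES = −(-0.02%) + 2.012% × 1.842 = 3.726%.
On $100,000,000: 0.03726 × $100,000,000 = $3,726,000.

$3,726,000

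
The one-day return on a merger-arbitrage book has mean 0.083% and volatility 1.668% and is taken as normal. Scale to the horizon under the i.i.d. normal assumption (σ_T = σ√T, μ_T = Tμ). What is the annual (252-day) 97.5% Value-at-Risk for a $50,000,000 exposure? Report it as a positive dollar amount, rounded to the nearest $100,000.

At 97.5%, z = 1.960.
σ_{252d} = 1.668% × √252 = 26.479%; μ_{252d} = 252 × 0.083% = 20.916%.
VaR = −(20.916%) + 1.960 × 26.479% = 30.983%.
On $50,000,000: 0.30983 × $50,000,000 = $15,491,500.

$15,500,000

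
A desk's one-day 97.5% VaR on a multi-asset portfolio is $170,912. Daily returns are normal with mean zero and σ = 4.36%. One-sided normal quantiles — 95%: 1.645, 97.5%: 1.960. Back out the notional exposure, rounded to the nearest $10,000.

VaR as a fraction of value: z·σ = 1.960 × 4.36% = 8.5456%.
Position = $170,912 / 0.085456 = $2,000,000.

$2,000,000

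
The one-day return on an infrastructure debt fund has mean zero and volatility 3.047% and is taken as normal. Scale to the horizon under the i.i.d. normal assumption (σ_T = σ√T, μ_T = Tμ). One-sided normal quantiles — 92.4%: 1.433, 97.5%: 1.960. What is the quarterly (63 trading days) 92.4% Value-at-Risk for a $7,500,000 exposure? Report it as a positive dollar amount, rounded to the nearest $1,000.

$2,599,000

σ_{63d} = 3.047% × √63 = 24.185%.
VaR = 1.433 × 24.185% = 34.657%.
On $7,500,000: 0.34657 × $7,500,000 = $2,599,275.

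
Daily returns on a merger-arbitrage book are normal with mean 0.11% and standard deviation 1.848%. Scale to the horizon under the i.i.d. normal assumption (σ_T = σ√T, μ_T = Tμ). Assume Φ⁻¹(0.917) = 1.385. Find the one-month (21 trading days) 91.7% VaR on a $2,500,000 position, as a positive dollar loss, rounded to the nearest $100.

σ_{21d} = 1.848% × √21 = 8.469%; μ_{21d} = 21 × 0.11% = 2.310%.
VaR = −(2.310%) + 1.385 × 8.469% = 9.420%.
On $2,500,000: 0.09420 × $2,500,000 = $235,500.

$235,500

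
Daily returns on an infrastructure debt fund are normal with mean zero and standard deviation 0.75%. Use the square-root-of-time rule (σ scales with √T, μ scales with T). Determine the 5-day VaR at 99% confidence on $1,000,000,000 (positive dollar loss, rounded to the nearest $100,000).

$39,000,000

At 99%, z = 2.326.
σ_{5d} = 0.75% × √5 = 1.677%.
VaR = 2.326 × 1.677% = 3.901%.
On $1,000,000,000: 0.03901 × $1,000,000,000 = $39,010,000.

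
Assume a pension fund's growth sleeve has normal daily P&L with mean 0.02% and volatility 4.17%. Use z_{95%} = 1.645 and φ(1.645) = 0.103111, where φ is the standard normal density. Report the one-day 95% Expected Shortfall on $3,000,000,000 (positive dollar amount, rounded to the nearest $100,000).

Tail multiplier: φ(z)/(1−α) = 0.103111 / 0.05 = 2.062.
ES = −(0.02%) + 4.17% × 2.062 = 8.579%.
On $3,000,000,000: 0.08579 × $3,000,000,000 = $257,370,000.

$257,400,000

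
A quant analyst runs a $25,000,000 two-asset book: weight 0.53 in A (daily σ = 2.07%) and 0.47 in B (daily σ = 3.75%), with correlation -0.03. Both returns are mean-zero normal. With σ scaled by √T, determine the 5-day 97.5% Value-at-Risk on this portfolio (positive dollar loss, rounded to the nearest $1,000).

$2,244,000

σ_p = √(0.53²·2.07² + 0.47²·3.75² + 2·-0.03·0.53·0.47·2.07·3.75) = 2.048%.
σ_{5d} = 2.048% × √5 = 4.579%.
z(97.5%) = 1.960.
VaR = 1.960 × 4.579% = 8.975%; on $25,000,000 that is $2,243,750.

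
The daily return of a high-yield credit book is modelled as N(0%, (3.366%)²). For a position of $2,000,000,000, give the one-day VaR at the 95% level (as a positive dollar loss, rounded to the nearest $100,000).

$110,700,000

At 95% one-sided, z = 1.645.
VaR = z·σ = 1.645 × 3.366% = 5.537%.
On $2,000,000,000: 0.05537 × $2,000,000,000 = $110,740,000.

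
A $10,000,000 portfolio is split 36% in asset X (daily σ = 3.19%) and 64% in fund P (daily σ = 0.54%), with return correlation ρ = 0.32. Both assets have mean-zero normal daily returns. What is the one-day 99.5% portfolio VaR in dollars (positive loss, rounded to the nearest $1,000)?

$335,000

σ_p² = 0.36²·3.19² + 0.64²·0.54² + 2·0.32·0.36·0.64·3.19·0.54 = 1.6923 (%²).
σ_p = √1.6923 = 1.301%.
At 99.5%, z = 2.576.
VaR = 2.576 × 1.301% = 3.351%; on $10,000,000 that is $335,100.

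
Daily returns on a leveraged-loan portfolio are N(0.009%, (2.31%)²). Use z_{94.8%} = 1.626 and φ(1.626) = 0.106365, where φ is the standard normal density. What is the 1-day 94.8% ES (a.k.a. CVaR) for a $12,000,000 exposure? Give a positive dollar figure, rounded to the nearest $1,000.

$566,000

Tail multiplier: φ(z)/(1−α) = 0.106365 / 0.052 = 2.045.
ES = −(0.009%) + 2.31% × 2.045 = 4.715%.
On $12,000,000: 0.04715 × $12,000,000 = $565,800.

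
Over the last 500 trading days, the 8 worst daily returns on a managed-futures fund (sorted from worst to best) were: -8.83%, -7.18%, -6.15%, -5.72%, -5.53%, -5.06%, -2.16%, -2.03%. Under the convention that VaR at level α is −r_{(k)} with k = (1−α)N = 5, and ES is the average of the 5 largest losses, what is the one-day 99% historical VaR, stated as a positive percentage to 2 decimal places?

5.53%

k = 5; the 5th lowest return is -5.53%, so VaR = 5.53%.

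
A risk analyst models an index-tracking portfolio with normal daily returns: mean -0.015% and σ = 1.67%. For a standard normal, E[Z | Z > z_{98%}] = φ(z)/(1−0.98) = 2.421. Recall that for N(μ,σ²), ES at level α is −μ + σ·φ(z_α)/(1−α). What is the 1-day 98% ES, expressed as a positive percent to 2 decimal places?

4.06%

ES = −(-0.015%) + 1.67% × 2.421 = 4.058%.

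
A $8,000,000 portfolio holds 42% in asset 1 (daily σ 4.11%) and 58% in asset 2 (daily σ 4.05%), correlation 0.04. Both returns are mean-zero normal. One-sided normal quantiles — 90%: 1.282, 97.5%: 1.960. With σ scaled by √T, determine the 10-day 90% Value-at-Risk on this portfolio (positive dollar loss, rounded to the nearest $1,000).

$963,000

σ_p = √(0.42²·4.11² + 0.58²·4.05² + 2·0.04·0.42·0.58·4.11·4.05) = 2.970%.
σ_{10d} = 2.970% × √10 = 9.392%.
VaR = 1.282 × 9.392% = 12.041%; on $8,000,000 that is $963,280.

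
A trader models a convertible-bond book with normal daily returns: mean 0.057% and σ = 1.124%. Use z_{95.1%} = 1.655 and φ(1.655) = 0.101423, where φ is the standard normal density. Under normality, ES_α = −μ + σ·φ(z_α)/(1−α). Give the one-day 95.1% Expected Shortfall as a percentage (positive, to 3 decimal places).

Tail multiplier: φ(z)/(1−α) = 0.101423 / 0.049 = 2.070.
ES = −(0.057%) + 1.124% × 2.070 = 2.270%.

2.270%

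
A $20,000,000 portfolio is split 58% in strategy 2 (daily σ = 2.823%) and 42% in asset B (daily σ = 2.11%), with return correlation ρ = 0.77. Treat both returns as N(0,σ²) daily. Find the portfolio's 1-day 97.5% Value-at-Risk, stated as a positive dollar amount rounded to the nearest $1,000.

$936,000

σ_p² = 0.58²·2.823² + 0.42²·2.11² + 2·0.77·0.58·0.42·2.823·2.11 = 5.7008 (%²).
σ_p = √5.7008 = 2.388%.
At 97.5%, z = 1.960.
VaR = 1.960 × 2.388% = 4.680%; on $20,000,000 that is $936,000.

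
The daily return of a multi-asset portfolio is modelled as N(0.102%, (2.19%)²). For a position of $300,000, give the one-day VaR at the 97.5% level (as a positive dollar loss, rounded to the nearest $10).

$12,570

At 97.5% one-sided, z = 1.960.
VaR = −μ + z·σ = −(0.102%) + 1.960 × 2.19% = 4.190%.
On $300,000: 0.04190 × $300,000 = $12,570.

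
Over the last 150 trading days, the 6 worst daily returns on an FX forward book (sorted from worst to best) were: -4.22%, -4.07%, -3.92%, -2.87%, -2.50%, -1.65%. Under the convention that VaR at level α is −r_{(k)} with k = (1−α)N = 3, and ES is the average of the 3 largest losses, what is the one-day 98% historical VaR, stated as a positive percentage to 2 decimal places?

k = 3; the 3rd lowest return is -3.92%, so VaR = 3.92%.

3.92%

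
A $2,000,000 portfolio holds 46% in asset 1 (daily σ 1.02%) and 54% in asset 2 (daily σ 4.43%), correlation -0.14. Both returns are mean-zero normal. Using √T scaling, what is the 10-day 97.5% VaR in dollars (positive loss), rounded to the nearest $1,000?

σ_p = √(0.46²·1.02² + 0.54²·4.43² + 2·-0.14·0.46·0.54·1.02·4.43) = 2.372%.
σ_{10d} = 2.372% × √10 = 7.501%.
z(97.5%) = 1.960.
VaR = 1.960 × 7.501% = 14.702%; on $2,000,000 that is $294,040.

$294,000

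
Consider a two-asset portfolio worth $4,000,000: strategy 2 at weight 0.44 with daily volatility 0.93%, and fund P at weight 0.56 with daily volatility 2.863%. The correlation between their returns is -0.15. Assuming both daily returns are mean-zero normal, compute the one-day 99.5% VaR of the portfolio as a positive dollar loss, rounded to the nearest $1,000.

$164,000

σ_p² = 0.44²·0.93² + 0.56²·2.863² + 2·-0.15·0.44·0.56·0.93·2.863 = 2.5411 (%²).
σ_p = √2.5411 = 1.594%.
At 99.5%, z = 2.576.
VaR = 2.576 × 1.594% = 4.106%; on $4,000,000 that is $164,240.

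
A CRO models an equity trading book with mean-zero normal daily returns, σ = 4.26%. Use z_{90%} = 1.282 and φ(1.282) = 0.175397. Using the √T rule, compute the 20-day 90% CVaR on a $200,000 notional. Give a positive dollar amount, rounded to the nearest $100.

σ_{20d} = 4.26% × √20 = 19.051%.
ES multiplier = φ(z)/(1−α) = 0.175397/0.1 = 1.754.
ES = 19.051% × 1.754 = 33.415%; on $200,000: $66,830.

$66,800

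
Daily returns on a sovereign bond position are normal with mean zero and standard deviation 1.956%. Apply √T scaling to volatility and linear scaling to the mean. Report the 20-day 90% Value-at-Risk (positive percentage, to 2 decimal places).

At 90%, z = 1.282.
σ_{20d} = 1.956% × √20 = 8.747%.
VaR = 1.282 × 8.747% = 11.214%.

11.21%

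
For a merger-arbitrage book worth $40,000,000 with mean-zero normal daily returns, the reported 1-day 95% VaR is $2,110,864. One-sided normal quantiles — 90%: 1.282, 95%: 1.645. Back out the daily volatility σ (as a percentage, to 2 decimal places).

3.21%

VaR as a fraction: $2,110,864 / $40,000,000 = 5.277%.
σ = VaR / z = 5.277% / 1.645 = 3.208%.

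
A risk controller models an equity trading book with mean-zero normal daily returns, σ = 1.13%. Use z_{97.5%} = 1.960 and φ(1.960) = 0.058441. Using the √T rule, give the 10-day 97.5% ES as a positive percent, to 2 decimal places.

σ_{10d} = 1.13% × √10 = 3.573%.
ES multiplier = φ(z)/(1−α) = 0.058441/0.025 = 2.338.
ES = 3.573% × 2.338 = 8.354%.

8.35%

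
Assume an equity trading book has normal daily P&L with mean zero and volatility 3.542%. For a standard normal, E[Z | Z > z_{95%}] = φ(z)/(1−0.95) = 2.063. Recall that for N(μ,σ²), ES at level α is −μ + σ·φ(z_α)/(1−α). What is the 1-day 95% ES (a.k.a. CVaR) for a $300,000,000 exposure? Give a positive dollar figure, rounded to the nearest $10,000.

ES = 3.542% × 2.063 = 7.307%.
On $300,000,000: 0.07307 × $300,000,000 = $21,921,000.

$21,920,000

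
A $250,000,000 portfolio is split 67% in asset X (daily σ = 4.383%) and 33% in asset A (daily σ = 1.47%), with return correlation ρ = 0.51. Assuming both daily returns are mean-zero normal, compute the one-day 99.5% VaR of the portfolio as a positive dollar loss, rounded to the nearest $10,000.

σ_p² = 0.67²·4.383² + 0.33²·1.47² + 2·0.51·0.67·0.33·4.383·1.47 = 10.3120 (%²).
σ_p = √10.3120 = 3.211%.
At 99.5%, z = 2.576.
VaR = 2.576 × 3.211% = 8.272%; on $250,000,000 that is $20,680,000.

$20,680,000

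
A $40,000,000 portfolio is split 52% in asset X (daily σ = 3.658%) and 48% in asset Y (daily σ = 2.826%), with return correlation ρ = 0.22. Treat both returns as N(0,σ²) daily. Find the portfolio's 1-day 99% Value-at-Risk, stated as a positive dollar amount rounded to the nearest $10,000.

σ_p² = 0.52²·3.658² + 0.48²·2.826² + 2·0.22·0.52·0.48·3.658·2.826 = 6.5936 (%²).
σ_p = √6.5936 = 2.568%.
At 99%, z = 2.326.
VaR = 2.326 × 2.568% = 5.973%; on $40,000,000 that is $2,389,200.

$2,390,000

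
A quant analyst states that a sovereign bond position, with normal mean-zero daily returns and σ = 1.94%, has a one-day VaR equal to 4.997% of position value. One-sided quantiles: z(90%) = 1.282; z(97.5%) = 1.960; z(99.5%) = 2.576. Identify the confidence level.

99.5%

Implied z = VaR/σ = 4.997 / 1.94 = 2.576.
This matches z(99.5%) = 2.576.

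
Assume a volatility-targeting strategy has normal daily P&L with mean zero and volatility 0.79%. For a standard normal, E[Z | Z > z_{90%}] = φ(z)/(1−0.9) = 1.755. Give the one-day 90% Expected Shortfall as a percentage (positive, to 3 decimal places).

ES = 0.79% × 1.755 = 1.386%.

1.386%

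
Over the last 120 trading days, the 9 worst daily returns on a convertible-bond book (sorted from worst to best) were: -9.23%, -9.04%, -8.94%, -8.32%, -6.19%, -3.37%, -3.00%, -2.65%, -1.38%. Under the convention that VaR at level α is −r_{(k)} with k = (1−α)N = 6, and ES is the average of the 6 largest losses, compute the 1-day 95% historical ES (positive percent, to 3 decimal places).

The 6 worst returns sum to -45.09%.
ES = −(-45.09%) / 6 = 7.515%.

7.515%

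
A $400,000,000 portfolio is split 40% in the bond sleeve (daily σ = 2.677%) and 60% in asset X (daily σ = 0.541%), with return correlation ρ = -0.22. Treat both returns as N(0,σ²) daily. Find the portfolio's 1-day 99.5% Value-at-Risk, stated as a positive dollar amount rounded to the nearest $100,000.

σ_p² = 0.4²·2.677² + 0.6²·0.541² + 2·-0.22·0.4·0.6·2.677·0.541 = 1.0990 (%²).
σ_p = √1.0990 = 1.048%.
At 99.5%, z = 2.576.
VaR = 2.576 × 1.048% = 2.700%; on $400,000,000 that is $10,800,000.

$10,800,000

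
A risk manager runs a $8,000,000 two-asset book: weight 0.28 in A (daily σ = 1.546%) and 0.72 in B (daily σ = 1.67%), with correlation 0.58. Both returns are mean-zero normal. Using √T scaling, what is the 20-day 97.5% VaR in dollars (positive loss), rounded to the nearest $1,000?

$1,049,000

σ_p = √(0.28²·1.546² + 0.72²·1.67² + 2·0.58·0.28·0.72·1.546·1.67) = 1.496%.
σ_{20d} = 1.496% × √20 = 6.690%.
z(97.5%) = 1.960.
VaR = 1.960 × 6.690% = 13.112%; on $8,000,000 that is $1,048,960.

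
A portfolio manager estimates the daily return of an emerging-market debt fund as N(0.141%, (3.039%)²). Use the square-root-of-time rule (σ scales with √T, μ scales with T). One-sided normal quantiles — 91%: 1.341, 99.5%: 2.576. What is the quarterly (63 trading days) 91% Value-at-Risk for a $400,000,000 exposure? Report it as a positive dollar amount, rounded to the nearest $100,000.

$93,900,000

σ_{63d} = 3.039% × √63 = 24.121%; μ_{63d} = 63 × 0.141% = 8.883%.
VaR = −(8.883%) + 1.341 × 24.121% = 23.463%.
On $400,000,000: 0.23463 × $400,000,000 = $93,852,000.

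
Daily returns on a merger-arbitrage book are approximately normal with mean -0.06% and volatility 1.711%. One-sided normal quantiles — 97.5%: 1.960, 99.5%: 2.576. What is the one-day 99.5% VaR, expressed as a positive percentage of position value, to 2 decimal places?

VaR = −μ + z·σ = −(-0.06%) + 2.576 × 1.711% = 4.468%.

4.47%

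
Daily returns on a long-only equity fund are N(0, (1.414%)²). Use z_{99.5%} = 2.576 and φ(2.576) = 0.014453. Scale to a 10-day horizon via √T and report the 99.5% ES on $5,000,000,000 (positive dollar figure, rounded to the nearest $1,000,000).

$646,000,000

σ_{10d} = 1.414% × √10 = 4.471%.
ES multiplier = φ(z)/(1−α) = 0.014453/0.005 = 2.891.
ES = 4.471% × 2.891 = 12.926%; on $5,000,000,000: $646,300,000.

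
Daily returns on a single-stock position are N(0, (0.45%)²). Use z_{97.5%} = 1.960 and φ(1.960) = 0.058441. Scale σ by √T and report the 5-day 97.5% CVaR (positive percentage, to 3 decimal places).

σ_{5d} = 0.45% × √5 = 1.006%.
ES multiplier = φ(z)/(1−α) = 0.058441/0.025 = 2.338.
ES = 1.006% × 2.338 = 2.352%.

2.352%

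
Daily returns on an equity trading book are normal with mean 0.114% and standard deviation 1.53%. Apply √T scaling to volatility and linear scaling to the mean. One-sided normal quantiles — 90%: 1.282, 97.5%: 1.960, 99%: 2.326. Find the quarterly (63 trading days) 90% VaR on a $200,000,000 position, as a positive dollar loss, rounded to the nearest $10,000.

$16,770,000

σ_{63d} = 1.53% × √63 = 12.144%; μ_{63d} = 63 × 0.114% = 7.182%.
VaR = −(7.182%) + 1.282 × 12.144% = 8.387%.
On $200,000,000: 0.08387 × $200,000,000 = $16,774,000.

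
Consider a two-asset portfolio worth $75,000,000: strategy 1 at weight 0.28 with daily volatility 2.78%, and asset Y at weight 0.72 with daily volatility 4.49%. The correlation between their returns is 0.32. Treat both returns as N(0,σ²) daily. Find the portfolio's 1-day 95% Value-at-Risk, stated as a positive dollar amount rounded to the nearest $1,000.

$4,391,000

σ_p² = 0.28²·2.78² + 0.72²·4.49² + 2·0.32·0.28·0.72·2.78·4.49 = 12.6674 (%²).
σ_p = √12.6674 = 3.559%.
At 95%, z = 1.645.
VaR = 1.645 × 3.559% = 5.855%; on $75,000,000 that is $4,391,250.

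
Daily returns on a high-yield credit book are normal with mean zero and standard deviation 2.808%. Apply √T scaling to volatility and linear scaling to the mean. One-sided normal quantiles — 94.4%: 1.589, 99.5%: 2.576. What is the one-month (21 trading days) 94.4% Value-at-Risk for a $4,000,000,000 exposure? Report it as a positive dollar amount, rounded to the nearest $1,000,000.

$818,000,000

σ_{21d} = 2.808% × √21 = 12.868%.
VaR = 1.589 × 12.868% = 20.447%.
On $4,000,000,000: 0.20447 × $4,000,000,000 = $817,880,000.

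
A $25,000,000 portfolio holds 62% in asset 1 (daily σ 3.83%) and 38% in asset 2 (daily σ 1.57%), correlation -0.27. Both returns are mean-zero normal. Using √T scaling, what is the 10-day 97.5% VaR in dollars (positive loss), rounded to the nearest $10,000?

σ_p = √(0.62²·3.83² + 0.38²·1.57² + 2·-0.27·0.62·0.38·3.83·1.57) = 2.287%.
σ_{10d} = 2.287% × √10 = 7.232%.
z(97.5%) = 1.960.
VaR = 1.960 × 7.232% = 14.175%; on $25,000,000 that is $3,543,750.

$3,540,000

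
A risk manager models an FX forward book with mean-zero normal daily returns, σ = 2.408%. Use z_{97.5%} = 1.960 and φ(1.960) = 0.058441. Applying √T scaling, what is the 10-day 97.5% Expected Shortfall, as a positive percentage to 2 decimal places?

σ_{10d} = 2.408% × √10 = 7.615%.
ES multiplier = φ(z)/(1−α) = 0.058441/0.025 = 2.338.
ES = 7.615% × 2.338 = 17.804%.

17.80%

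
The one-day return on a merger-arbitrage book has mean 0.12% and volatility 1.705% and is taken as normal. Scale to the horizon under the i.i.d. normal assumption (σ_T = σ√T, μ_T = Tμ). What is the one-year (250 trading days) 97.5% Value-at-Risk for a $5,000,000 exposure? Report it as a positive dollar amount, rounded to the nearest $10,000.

At 97.5%, z = 1.960.
σ_{250d} = 1.705% × √250 = 26.958%; μ_{250d} = 250 × 0.12% = 30.000%.
VaR = −(30.000%) + 1.960 × 26.958% = 22.838%.
On $5,000,000: 0.22838 × $5,000,000 = $1,141,900.

$1,140,000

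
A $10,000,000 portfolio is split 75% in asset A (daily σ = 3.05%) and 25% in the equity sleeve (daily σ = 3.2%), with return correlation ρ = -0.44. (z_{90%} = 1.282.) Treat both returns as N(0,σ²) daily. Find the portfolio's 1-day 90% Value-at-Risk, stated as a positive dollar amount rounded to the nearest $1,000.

$265,000

σ_p² = 0.75²·3.05² + 0.25²·3.2² + 2·-0.44·0.75·0.25·3.05·3.2 = 4.2623 (%²).
σ_p = √4.2623 = 2.065%.
VaR = 1.282 × 2.065% = 2.647%; on $10,000,000 that is $264,700.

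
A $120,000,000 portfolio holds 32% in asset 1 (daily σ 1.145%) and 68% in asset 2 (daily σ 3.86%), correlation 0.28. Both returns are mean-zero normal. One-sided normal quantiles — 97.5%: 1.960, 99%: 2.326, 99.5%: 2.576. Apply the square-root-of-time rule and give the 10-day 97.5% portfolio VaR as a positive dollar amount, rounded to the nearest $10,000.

σ_p = √(0.32²·1.145² + 0.68²·3.86² + 2·0.28·0.32·0.68·1.145·3.86) = 2.750%.
σ_{10d} = 2.750% × √10 = 8.696%.
VaR = 1.960 × 8.696% = 17.044%; on $120,000,000 that is $20,452,800.

$20,450,000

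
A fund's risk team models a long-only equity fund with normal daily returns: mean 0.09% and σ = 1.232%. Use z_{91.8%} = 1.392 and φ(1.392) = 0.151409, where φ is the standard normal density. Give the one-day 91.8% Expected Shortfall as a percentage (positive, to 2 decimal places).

2.18%

Tail multiplier: φ(z)/(1−α) = 0.151409 / 0.082 = 1.846.
ES = −(0.09%) + 1.232% × 1.846 = 2.184%.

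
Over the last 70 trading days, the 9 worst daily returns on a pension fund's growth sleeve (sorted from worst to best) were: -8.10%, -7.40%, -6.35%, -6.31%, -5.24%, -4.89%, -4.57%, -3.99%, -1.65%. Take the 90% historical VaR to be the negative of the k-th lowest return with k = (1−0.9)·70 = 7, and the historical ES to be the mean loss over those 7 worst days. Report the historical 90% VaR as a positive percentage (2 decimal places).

k = 7; the 7th lowest return is -4.57%, so VaR = 4.57%.

4.57%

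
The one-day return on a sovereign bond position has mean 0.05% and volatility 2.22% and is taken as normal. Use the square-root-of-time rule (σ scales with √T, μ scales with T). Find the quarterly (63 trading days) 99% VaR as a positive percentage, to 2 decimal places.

At 99%, z = 2.326.
σ_{63d} = 2.22% × √63 = 17.621%; μ_{63d} = 63 × 0.05% = 3.150%.
VaR = −(3.150%) + 2.326 × 17.621% = 37.836%.

37.84%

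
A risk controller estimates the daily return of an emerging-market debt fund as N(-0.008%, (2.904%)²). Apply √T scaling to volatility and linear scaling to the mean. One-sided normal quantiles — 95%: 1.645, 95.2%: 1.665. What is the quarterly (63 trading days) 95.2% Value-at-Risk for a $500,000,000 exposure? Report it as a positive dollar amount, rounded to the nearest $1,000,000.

$194,000,000

σ_{63d} = 2.904% × √63 = 23.050%; μ_{63d} = 63 × -0.008% = -0.504%.
VaR = −(-0.504%) + 1.665 × 23.050% = 38.882%.
On $500,000,000: 0.38882 × $500,000,000 = $194,410,000.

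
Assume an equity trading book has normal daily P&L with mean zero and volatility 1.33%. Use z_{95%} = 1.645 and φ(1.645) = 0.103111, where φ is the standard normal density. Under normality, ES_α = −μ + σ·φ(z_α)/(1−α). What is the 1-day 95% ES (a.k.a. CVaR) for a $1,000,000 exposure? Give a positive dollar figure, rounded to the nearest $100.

Tail multiplier: φ(z)/(1−α) = 0.103111 / 0.05 = 2.062.
ES = 1.33% × 2.062 = 2.742%.
On $1,000,000: 0.02742 × $1,000,000 = $27,420.

$27,400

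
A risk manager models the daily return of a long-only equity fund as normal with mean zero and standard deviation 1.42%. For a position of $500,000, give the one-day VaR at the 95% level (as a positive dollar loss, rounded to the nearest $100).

$11,700

At 95% one-sided, z = 1.645.
VaR = z·σ = 1.645 × 1.42% = 2.336%.
On $500,000: 0.02336 × $500,000 = $11,680.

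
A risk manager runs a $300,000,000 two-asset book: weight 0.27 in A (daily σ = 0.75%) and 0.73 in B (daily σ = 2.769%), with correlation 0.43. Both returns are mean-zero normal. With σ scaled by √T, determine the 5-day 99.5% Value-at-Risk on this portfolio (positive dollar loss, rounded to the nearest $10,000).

σ_p = √(0.27²·0.75² + 0.73²·2.769² + 2·0.43·0.27·0.73·0.75·2.769) = 2.116%.
σ_{5d} = 2.116% × √5 = 4.732%.
z(99.5%) = 2.576.
VaR = 2.576 × 4.732% = 12.190%; on $300,000,000 that is $36,570,000.

$36,570,000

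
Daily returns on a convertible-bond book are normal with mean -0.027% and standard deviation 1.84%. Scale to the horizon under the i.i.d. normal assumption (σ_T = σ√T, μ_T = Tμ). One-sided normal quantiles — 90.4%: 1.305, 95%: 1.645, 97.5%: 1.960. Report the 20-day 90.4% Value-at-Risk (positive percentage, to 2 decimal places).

11.28%

σ_{20d} = 1.84% × √20 = 8.229%; μ_{20d} = 20 × -0.027% = -0.540%.
VaR = −(-0.540%) + 1.305 × 8.229% = 11.279%.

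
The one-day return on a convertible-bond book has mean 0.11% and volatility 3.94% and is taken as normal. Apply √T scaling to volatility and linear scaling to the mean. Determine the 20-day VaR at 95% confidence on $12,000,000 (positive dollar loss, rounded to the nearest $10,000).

At 95%, z = 1.645.
σ_{20d} = 3.94% × √20 = 17.620%; μ_{20d} = 20 × 0.11% = 2.200%.
VaR = −(2.200%) + 1.645 × 17.620% = 26.785%.
On $12,000,000: 0.26785 × $12,000,000 = $3,214,200.

$3,210,000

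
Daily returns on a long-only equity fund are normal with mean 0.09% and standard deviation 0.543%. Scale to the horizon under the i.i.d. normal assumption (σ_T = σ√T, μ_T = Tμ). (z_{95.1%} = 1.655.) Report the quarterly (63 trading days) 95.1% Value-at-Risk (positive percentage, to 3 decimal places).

σ_{63d} = 0.543% × √63 = 4.310%; μ_{63d} = 63 × 0.09% = 5.670%.
VaR = −(5.670%) + 1.655 × 4.310% = 1.463%.

1.463%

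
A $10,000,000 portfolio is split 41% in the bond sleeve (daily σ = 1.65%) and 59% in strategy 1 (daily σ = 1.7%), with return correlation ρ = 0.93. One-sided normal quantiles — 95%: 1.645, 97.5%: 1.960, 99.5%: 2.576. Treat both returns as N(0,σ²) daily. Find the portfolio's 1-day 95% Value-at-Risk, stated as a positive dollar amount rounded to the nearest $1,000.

σ_p² = 0.41²·1.65² + 0.59²·1.7² + 2·0.93·0.41·0.59·1.65·1.7 = 2.7257 (%²).
σ_p = √2.7257 = 1.651%.
VaR = 1.645 × 1.651% = 2.716%; on $10,000,000 that is $271,600.

$272,000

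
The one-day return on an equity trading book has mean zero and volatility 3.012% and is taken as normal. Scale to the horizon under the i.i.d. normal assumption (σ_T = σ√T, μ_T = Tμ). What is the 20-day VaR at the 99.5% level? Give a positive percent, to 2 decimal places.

At 99.5%, z = 2.576.
σ_{20d} = 3.012% × √20 = 13.470%.
VaR = 2.576 × 13.470% = 34.699%.

34.70%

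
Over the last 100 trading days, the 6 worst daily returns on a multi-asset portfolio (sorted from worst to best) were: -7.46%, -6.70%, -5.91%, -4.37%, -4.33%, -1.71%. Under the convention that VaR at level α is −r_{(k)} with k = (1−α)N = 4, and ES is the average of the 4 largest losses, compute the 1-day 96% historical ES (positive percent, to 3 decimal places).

6.110%

The 4 worst returns sum to -24.44%.
ES = −(-24.44%) / 4 = 6.11% ≈ 6.110%.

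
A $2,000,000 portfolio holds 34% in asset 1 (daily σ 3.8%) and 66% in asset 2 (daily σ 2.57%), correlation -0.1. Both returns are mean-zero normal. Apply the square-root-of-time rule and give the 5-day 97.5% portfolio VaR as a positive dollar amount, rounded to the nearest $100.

$177,700

σ_p = √(0.34²·3.8² + 0.66²·2.57² + 2·-0.1·0.34·0.66·3.8·2.57) = 2.027%.
σ_{5d} = 2.027% × √5 = 4.533%.
z(97.5%) = 1.960.
VaR = 1.960 × 4.533% = 8.885%; on $2,000,000 that is $177,700.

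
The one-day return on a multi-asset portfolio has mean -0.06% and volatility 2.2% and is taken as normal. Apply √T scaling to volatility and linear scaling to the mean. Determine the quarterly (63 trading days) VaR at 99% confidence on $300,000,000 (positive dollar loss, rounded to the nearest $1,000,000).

$133,000,000

At 99%, z = 2.326.
σ_{63d} = 2.2% × √63 = 17.462%; μ_{63d} = 63 × -0.06% = -3.780%.
VaR = −(-3.780%) + 2.326 × 17.462% = 44.397%.
On $300,000,000: 0.44397 × $300,000,000 = $133,191,000.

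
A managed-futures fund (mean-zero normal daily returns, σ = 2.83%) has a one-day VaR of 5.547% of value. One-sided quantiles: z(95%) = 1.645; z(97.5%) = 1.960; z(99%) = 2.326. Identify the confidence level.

Implied z = VaR/σ = 5.547 / 2.83 = 1.960.
This matches z(97.5%) = 1.960.

97.5%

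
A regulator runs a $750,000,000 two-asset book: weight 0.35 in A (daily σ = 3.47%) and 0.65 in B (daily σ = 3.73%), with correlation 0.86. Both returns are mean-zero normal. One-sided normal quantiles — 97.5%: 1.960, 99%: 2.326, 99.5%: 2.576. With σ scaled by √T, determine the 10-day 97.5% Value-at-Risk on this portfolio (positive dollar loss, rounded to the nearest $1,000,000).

$164,000,000

σ_p = √(0.35²·3.47² + 0.65²·3.73² + 2·0.86·0.35·0.65·3.47·3.73) = 3.524%.
σ_{10d} = 3.524% × √10 = 11.144%.
VaR = 1.960 × 11.144% = 21.842%; on $750,000,000 that is $163,815,000.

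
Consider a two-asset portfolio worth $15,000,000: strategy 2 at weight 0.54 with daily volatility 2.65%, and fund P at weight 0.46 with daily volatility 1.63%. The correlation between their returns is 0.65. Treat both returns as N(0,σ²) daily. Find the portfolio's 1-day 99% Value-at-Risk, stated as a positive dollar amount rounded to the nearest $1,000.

$698,000

σ_p² = 0.54²·2.65² + 0.46²·1.63² + 2·0.65·0.54·0.46·2.65·1.63 = 4.0048 (%²).
σ_p = √4.0048 = 2.001%.
At 99%, z = 2.326.
VaR = 2.326 × 2.001% = 4.654%; on $15,000,000 that is $698,100.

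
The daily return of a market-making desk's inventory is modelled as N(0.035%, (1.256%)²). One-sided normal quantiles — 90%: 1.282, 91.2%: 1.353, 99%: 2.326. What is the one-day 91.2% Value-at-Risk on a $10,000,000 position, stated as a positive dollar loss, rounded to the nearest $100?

$166,400

VaR = −μ + z·σ = −(0.035%) + 1.353 × 1.256% = 1.664%.
On $10,000,000: 0.01664 × $10,000,000 = $166,400.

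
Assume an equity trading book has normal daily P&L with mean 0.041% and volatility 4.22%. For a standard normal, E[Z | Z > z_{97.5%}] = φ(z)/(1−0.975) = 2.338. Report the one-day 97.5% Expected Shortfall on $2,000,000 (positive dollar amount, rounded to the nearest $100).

ES = −(0.041%) + 4.22% × 2.338 = 9.825%.
On $2,000,000: 0.09825 × $2,000,000 = $196,500.

$196,500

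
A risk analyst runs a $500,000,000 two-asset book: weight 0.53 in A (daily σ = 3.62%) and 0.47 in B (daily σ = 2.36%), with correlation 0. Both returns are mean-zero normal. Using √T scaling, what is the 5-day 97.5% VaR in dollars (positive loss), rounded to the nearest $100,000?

σ_p = √(0.53²·3.62² + 0.47²·2.36² + 2·0·0.53·0.47·3.62·2.36) = 2.216%.
σ_{5d} = 2.216% × √5 = 4.955%.
z(97.5%) = 1.960.
VaR = 1.960 × 4.955% = 9.712%; on $500,000,000 that is $48,560,000.

$48,600,000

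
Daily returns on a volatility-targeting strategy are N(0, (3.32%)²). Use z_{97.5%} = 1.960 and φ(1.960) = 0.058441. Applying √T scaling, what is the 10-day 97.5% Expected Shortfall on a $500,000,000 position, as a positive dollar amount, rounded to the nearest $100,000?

σ_{10d} = 3.32% × √10 = 10.499%.
ES multiplier = φ(z)/(1−α) = 0.058441/0.025 = 2.338.
ES = 10.499% × 2.338 = 24.547%; on $500,000,000: $122,735,000.

$122,700,000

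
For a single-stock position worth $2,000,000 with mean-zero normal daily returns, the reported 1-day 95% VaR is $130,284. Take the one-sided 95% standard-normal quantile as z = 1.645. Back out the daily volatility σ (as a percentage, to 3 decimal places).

VaR as a fraction: $130,284 / $2,000,000 = 6.514%.
σ = VaR / z = 6.514% / 1.645 = 3.960%.

3.960%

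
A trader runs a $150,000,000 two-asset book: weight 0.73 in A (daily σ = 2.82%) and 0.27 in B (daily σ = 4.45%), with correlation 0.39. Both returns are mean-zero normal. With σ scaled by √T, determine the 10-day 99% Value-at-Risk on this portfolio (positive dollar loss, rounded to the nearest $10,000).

σ_p = √(0.73²·2.82² + 0.27²·4.45² + 2·0.39·0.73·0.27·2.82·4.45) = 2.759%.
σ_{10d} = 2.759% × √10 = 8.725%.
z(99%) = 2.326.
VaR = 2.326 × 8.725% = 20.294%; on $150,000,000 that is $30,441,000.

$30,440,000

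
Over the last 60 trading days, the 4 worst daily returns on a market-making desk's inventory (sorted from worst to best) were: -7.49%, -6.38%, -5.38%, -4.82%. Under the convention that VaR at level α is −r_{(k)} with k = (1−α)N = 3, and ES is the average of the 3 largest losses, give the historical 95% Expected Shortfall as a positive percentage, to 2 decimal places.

6.42%

The 3 worst returns sum to -19.25%.
ES = −(-19.25%) / 3 = 6.4166…% ≈ 6.42%.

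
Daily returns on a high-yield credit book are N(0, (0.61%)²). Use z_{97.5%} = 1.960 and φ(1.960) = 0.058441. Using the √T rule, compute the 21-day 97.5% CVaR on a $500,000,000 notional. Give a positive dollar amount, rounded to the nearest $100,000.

$32,700,000

σ_{21d} = 0.61% × √21 = 2.795%.
ES multiplier = φ(z)/(1−α) = 0.058441/0.025 = 2.338.
ES = 2.795% × 2.338 = 6.535%; on $500,000,000: $32,675,000.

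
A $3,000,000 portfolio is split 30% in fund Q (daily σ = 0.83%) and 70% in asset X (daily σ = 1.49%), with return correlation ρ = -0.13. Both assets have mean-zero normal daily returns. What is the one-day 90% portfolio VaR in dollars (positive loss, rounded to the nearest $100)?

$40,000

σ_p² = 0.3²·0.83² + 0.7²·1.49² + 2·-0.13·0.3·0.7·0.83·1.49 = 1.0823 (%²).
σ_p = √1.0823 = 1.040%.
At 90%, z = 1.282.
VaR = 1.282 × 1.040% = 1.333%; on $3,000,000 that is $39,990.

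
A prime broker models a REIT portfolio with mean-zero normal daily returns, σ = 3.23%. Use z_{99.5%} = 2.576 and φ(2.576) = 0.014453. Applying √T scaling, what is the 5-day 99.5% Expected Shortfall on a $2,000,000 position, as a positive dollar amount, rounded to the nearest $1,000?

σ_{5d} = 3.23% × √5 = 7.222%.
ES multiplier = φ(z)/(1−α) = 0.014453/0.005 = 2.891.
ES = 7.222% × 2.891 = 20.879%; on $2,000,000: $417,580.

$418,000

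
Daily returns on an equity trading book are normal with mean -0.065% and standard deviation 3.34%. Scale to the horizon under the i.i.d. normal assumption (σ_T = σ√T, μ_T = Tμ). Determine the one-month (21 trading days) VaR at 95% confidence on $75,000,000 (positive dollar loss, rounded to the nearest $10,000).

At 95%, z = 1.645.
σ_{21d} = 3.34% × √21 = 15.306%; μ_{21d} = 21 × -0.065% = -1.365%.
VaR = −(-1.365%) + 1.645 × 15.306% = 26.543%.
On $75,000,000: 0.26543 × $75,000,000 = $19,907,250.

$19,910,000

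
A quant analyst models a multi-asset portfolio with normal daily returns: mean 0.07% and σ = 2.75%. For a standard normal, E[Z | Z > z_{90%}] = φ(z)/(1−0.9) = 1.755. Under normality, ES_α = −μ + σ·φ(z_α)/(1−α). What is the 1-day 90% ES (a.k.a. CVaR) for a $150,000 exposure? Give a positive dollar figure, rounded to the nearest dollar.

$7,134

ES = −(0.07%) + 2.75% × 1.755 = 4.756%.
On $150,000: 0.04756 × $150,000 = $7,134.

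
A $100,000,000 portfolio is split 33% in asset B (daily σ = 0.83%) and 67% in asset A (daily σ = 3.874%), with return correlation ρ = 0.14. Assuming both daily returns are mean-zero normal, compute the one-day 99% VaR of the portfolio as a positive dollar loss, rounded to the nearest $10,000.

$6,160,000

σ_p² = 0.33²·0.83² + 0.67²·3.874² + 2·0.14·0.33·0.67·0.83·3.874 = 7.0111 (%²).
σ_p = √7.0111 = 2.648%.
At 99%, z = 2.326.
VaR = 2.326 × 2.648% = 6.159%; on $100,000,000 that is $6,159,000.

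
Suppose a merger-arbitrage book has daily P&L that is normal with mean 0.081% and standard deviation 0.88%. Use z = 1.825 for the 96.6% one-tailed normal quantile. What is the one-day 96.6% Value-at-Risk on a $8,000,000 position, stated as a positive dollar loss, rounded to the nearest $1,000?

VaR = −μ + z·σ = −(0.081%) + 1.825 × 0.88% = 1.525%.
On $8,000,000: 0.01525 × $8,000,000 = $122,000.

$122,000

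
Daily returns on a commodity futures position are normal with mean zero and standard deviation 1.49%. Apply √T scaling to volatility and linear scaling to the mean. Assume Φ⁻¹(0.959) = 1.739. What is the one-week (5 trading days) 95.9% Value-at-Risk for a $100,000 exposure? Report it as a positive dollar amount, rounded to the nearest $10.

σ_{5d} = 1.49% × √5 = 3.332%.
VaR = 1.739 × 3.332% = 5.794%.
On $100,000: 0.05794 × $100,000 = $5,794.

$5,790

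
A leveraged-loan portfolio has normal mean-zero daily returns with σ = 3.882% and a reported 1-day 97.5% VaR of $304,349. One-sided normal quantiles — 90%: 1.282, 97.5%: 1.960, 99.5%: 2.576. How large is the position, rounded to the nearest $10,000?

VaR as a fraction of value: z·σ = 1.960 × 3.882% = 7.60872%.
Position = $304,349 / 0.0760872 = $4,000,003.

$4,000,000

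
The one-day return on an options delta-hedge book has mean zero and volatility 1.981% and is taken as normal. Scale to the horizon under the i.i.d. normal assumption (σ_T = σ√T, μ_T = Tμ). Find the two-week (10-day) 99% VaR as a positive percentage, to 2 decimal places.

14.57%

At 99%, z = 2.326.
σ_{10d} = 1.981% × √10 = 6.264%.
VaR = 2.326 × 6.264% = 14.570%.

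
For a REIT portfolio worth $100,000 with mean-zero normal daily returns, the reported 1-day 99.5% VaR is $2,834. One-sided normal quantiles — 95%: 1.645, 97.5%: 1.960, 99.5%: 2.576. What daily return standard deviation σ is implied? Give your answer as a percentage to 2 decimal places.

1.10%

VaR as a fraction: $2,834 / $100,000 = 2.834%.
σ = VaR / z = 2.834% / 2.576 = 1.100%.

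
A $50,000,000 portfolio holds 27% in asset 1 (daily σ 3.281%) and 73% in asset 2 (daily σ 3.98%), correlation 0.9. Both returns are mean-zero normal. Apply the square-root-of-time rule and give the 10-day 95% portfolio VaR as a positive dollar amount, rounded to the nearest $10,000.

$9,680,000

σ_p = √(0.27²·3.281² + 0.73²·3.98² + 2·0.9·0.27·0.73·3.281·3.98) = 3.723%.
σ_{10d} = 3.723% × √10 = 11.773%.
z(95%) = 1.645.
VaR = 1.645 × 11.773% = 19.367%; on $50,000,000 that is $9,683,500.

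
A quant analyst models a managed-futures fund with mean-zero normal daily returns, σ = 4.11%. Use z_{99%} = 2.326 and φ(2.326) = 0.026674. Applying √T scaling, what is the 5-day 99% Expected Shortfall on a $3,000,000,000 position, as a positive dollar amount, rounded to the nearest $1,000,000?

$735,000,000

σ_{5d} = 4.11% × √5 = 9.190%.
ES multiplier = φ(z)/(1−α) = 0.026674/0.01 = 2.667.
ES = 9.190% × 2.667 = 24.510%; on $3,000,000,000: $735,300,000.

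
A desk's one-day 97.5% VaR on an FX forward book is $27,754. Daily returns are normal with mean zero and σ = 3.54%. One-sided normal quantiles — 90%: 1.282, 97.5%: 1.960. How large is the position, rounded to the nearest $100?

VaR as a fraction of value: z·σ = 1.960 × 3.54% = 6.9384%.
Position = $27,754 / 0.069384 = $400,006.

$400,000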